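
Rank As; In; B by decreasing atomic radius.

Across a period the added protons contract the valence shell; down a group each new principal shell makes the atom larger.
Here both period and group differ, so the two effects have to be weighed against each other.
As > B: period and group pull opposite ways; the down-group shift dominates (121 vs 85 pm).
In > As: relative to As, both the across-period and down-group shifts push In's atomic radius up.
Tabulated atomic radius (pm): B 85, As 121, In 142.
So from largest to smallest: In > As > B.

In, As, B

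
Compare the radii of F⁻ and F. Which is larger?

F⁻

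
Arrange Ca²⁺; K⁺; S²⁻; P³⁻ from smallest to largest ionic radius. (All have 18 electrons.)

All of these have 18 electrons, so size is governed by nuclear charge alone: the more protons, the stronger the pull on the same electron cloud, and the smaller the ion.
Nuclear charges: Ca²⁺ (Z=20), K⁺ (Z=19), S²⁻ (Z=16), P³⁻ (Z=15).
Smallest to largest: Ca²⁺ < K⁺ < S²⁻ < P³⁻.

Ca²⁺ < K⁺ < S²⁻ < P³⁻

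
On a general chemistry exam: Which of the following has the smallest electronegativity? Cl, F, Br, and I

I

F is in period 2, group 17; Cl is in period 3, group 17; Br is in period 4, group 17; I is in period 5, group 17.
Electronegativity increases across a period and decreases down a group, tracking effective nuclear charge and atomic size.
All are in group 17, so electronegativity increases up the group.
The smallest electronegativity among these belongs to I.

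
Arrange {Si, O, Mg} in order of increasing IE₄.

Si < O < Mg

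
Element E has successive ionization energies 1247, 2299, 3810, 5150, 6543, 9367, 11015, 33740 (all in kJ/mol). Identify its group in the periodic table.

Group 17

Look for the largest jump between consecutive ionization energies: IE8/IE7 ≈ 3.1, far larger than any earlier ratio.
That jump marks the point where a core electron is being removed. So the atom has 7 valence electrons.
A main-group element with 7 valence electrons is in group 17.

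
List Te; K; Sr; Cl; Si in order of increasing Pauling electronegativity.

K < Sr < Si < Te < Cl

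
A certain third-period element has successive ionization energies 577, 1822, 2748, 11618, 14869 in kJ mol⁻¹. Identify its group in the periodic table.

Look for the largest jump between consecutive ionization energies: IE4/IE3 ≈ 4.2, far larger than any earlier ratio.
That jump marks the point where a core electron is being removed. So the atom has 3 valence electrons.
A main-group element with 3 valence electrons is in group 13.

Group 13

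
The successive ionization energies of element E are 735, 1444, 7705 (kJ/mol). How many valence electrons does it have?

2

Look for the largest jump between consecutive ionization energies: IE3/IE2 ≈ 5.3, far larger than any earlier ratio.
That jump marks the point where a core electron is being removed. So the atom has 2 valence electrons.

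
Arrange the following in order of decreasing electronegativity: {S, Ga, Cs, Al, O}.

O is in period 2, group 16; Al is in period 3, group 13; S is in period 3, group 16; Ga is in period 4, group 13; Cs is in period 6, group 1.
Atoms toward the upper right of the periodic table pull bonding electrons most strongly.
Neither a single period nor a single group — weigh both effects.
Al > Cs: relative to Cs, both the across-period and down-group shifts push Al's electronegativity up.
Ga > Al: this pair runs against the simple trend — see the exception note.
S > Ga: both effects reinforce here, so S is clearly the higher of the two.
O > S: they share group 16; the group trend gives O the larger value.
Note the exception: Ga has a higher electronegativity than Al, contrary to the simple trend — poor shielding by filled d (and f) subshells raises the heavier element's effective nuclear charge more than the simple down-group trend predicts.
For reference (Pauling): O 3.44, Al 1.61, S 2.58, Ga 1.81, Cs 0.79.
So from highest to lowest: O > S > Ga > Al > Cs.

O, S, Ga, Al, Cs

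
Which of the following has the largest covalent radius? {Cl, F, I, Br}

I

F is in period 2, group 17; Cl is in period 3, group 17; Br is in period 4, group 17; I is in period 5, group 17.
Atomic radius shrinks across a period as nuclear charge pulls the same shell inward, and grows down a group as new shells are added.
All are in group 17, so atomic radius increases down the group.
The largest covalent radius among these belongs to I.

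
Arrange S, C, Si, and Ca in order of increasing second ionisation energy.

Ca, Si, S, C

Consider each +1 ion: S⁺ still has 5 valence electrons; C⁺ still has 3 valence electrons; Si⁺ still has 3 valence electrons; Ca⁺ still has 1 valence electron.
All are still removing valence electrons, so compare the +1 ions as you would atoms: IE_2 generally rises across a period (higher Z_eff) and falls down a group (larger shell), subject to the usual subshell exceptions.
Valence configurations: S⁺ [Ne]3s²3p³, C⁺ [He]2s²2p¹, Si⁺ [Ne]3s²3p¹, Ca⁺ [Ar]4s¹.
Tabulated IE_2 (kJ/mol): S 2252, C 2353, Si 1577, Ca 1145.
Hence IE_2: Ca < Si < S < C.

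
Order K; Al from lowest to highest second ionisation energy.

IE_2 is the cost of taking one more electron from the +1 cation: K⁺ is the bare [Ar] core; Al⁺ still has 2 valence electrons.
Breaking into a closed-shell core is much more expensive than removing a leftover valence electron — K has the largest IE_2 here.
The numbers (kJ/mol): K 3052, Al 1817.
Hence IE_2: Al < K.

Al < K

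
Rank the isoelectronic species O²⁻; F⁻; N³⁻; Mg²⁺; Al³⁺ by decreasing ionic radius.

All of these have 10 electrons, so size is governed by nuclear charge alone: the more protons, the stronger the pull on the same electron cloud, and the smaller the ion.
Nuclear charges: Al³⁺ (Z=13), Mg²⁺ (Z=12), F⁻ (Z=9), O²⁻ (Z=8), N³⁻ (Z=7).
Largest to smallest: N³⁻ > O²⁻ > F⁻ > Mg²⁺ > Al³⁺.

N³⁻ > O²⁻ > F⁻ > Mg²⁺ > Al³⁺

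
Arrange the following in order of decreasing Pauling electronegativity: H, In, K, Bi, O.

O > H > Bi > In > K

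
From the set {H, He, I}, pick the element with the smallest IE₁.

I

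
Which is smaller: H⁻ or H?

H

Forming H⁻ adds 1 electron to H. More electron–electron repulsion in the same shell, with unchanged nuclear charge, lets the cloud expand.
An anion is larger than its parent atom: H⁻ > H.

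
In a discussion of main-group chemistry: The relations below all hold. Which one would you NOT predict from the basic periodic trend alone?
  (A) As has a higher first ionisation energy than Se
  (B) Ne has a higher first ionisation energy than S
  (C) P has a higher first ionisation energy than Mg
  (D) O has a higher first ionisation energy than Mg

The general trend: first ionisation energy increases across a period and decreases down a group.
(A) As (period 4, group 15) vs Se (period 4, group 16): the stated order contradicts the simple trend.
(B) Ne (period 2, group 18) vs S (period 3, group 16): the stated order agrees with the simple trend.
(C) P (period 3, group 15) vs Mg (period 3, group 2): the stated order agrees with the simple trend.
(D) O (period 2, group 16) vs Mg (period 3, group 2): the stated order agrees with the simple trend.
The exception is (A): Se (4p⁴) ionizes more easily than half-filled As (4p³).

(A)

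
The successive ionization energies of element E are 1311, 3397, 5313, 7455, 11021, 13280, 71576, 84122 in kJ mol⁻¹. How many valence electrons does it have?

6

Look for the largest jump between consecutive ionization energies: IE7/IE6 ≈ 5.4, far larger than any earlier ratio.
That jump marks the point where a core electron is being removed. So the atom has 6 valence electrons.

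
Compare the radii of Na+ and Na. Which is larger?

Forming Na+ removes 1 electron from Na. Fewer electrons for the same nuclear charge means less shielding and a higher Z_eff on the remaining electrons, and for main-group metals the entire outer shell is lost.
A cation is smaller than its parent atom: Na+ < Na.

Na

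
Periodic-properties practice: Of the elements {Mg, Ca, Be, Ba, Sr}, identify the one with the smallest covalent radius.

Be is in period 2, group 2; Mg is in period 3, group 2; Ca is in period 4, group 2; Sr is in period 5, group 2; Ba is in period 6, group 2.
Atomic radius shrinks across a period as nuclear charge pulls the same shell inward, and grows down a group as new shells are added.
All are in group 2, so atomic radius increases down the group.
The smallest covalent radius among these belongs to Be.

Be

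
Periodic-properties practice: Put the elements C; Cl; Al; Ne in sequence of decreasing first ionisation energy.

IE₁ increases left→right with effective nuclear charge and decreases top→bottom as the valence shell moves farther out.
These span different periods and groups, so the two trends combine.
C > Al: relative to Al, both the across-period and down-group shifts push C's first ionization energy up.
Cl > C: period and group pull opposite ways; the across-period shift dominates (1251 vs 1086 kJ/mol).
Ne > Cl: both effects reinforce here, so Ne is clearly the higher of the two.
For reference (kJ/mol): C 1086, Ne 2081, Al 578, Cl 1251.
So from highest to lowest: Ne > Cl > C > Al.

Ne, Cl, C, Al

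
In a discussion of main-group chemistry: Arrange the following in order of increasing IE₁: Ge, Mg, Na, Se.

Na < Mg < Ge < Se

Na is in period 3, group 1; Mg is in period 3, group 2; Ge is in period 4, group 14; Se is in period 4, group 16.
Removing the outermost electron gets harder across a period and easier down a group.
Neither a single period nor a single group — weigh both effects.
Mg > Na: both are in period 3; the period trend gives Mg the larger value.
Ge > Mg: period and group pull opposite ways; the across-period shift dominates (762 vs 738 kJ/mol).
Se > Ge: Se lies to the right of Ge in period 4, so the across-period effect alone puts Se higher.
Approximate values (kJ/mol): Na 496, Mg 738, Ge 762, Se 941.
So from lowest to highest: Na < Mg < Ge < Se.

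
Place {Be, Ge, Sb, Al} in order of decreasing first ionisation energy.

Be is in period 2, group 2; Al is in period 3, group 13; Ge is in period 4, group 14; Sb is in period 5, group 15.
First ionization energy rises across a period (greater Z_eff holds electrons more tightly) and falls down a group (valence electrons are farther from the nucleus).
A diagonal step moves right (one effect) and down (the opposite effect) at once.
Ge > Al: period and group pull opposite ways; the across-period shift dominates (762 vs 578 kJ/mol).
Sb > Ge: the two effects oppose for this pair; the across-period effect wins (831 vs 762 kJ/mol).
Be > Sb: the two effects oppose for this pair; the down-group effect wins (900 vs 831 kJ/mol).
For reference (kJ/mol): Be 900, Al 578, Ge 762, Sb 831.
So from highest to lowest: Be > Sb > Ge > Al.

Be > Sb > Ge > Al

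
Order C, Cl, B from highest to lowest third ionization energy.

After 2 electrons have been removed, what remains? C²⁺ still has 2 valence electrons; Cl²⁺ still has 5 valence electrons; B²⁺ still has 1 valence electron.
All are still removing valence electrons, so compare the +2 ions as you would atoms: IE_3 generally rises across a period (higher Z_eff) and falls down a group (larger shell), subject to the usual subshell exceptions.
Valence configurations: C²⁺ [He]2s², Cl²⁺ [Ne]3s²3p³, B²⁺ [He]2s¹.
Approximate IE_3 values (kJ/mol): C 4620, Cl 3822, B 3660.
Hence IE_3: B < Cl < C.

C > Cl > B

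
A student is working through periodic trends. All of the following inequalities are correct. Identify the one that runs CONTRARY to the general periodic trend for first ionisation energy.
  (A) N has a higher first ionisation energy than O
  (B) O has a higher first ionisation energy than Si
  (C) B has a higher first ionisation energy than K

(A)

The general trend: first ionisation energy increases across a period and decreases down a group.
(A) N (period 2, group 15) vs O (period 2, group 16): the stated order contradicts the simple trend.
(B) O (period 2, group 16) vs Si (period 3, group 14): the stated order agrees with the simple trend.
(C) B (period 2, group 13) vs K (period 4, group 1): the stated order agrees with the simple trend.
The exception is (A): pairing an electron in O's 2p⁴ costs repulsion energy, so O ionizes more easily than half-filled N (2p³).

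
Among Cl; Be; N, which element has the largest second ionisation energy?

N

IE_2 is the cost of taking one more electron from the +1 cation: Cl⁺ still has 6 valence electrons; Be⁺ still has 1 valence electron; N⁺ still has 4 valence electrons.
All are still removing valence electrons, so compare the +1 ions as you would atoms: IE_2 generally rises across a period (higher Z_eff) and falls down a group (larger shell), subject to the usual subshell exceptions.
Valence configurations: Cl⁺ [Ne]3s²3p⁴, Be⁺ [He]2s¹, N⁺ [He]2s²2p².
Tabulated IE_2 (kJ/mol): Cl 2298, Be 1757, N 2856.
Putting it together, IE_2: Be < Cl < N.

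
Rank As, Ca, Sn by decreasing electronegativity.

Atoms toward the upper right of the periodic table pull bonding electrons most strongly.
Neither a single period nor a single group — weigh both effects.
Sn > Ca: period and group pull opposite ways; the across-period shift dominates (1.96 vs 1.00).
As > Sn: both effects reinforce here, so As is clearly the higher of the two.
Approximate values (Pauling): Ca 1.00, As 2.18, Sn 1.96.
So from highest to lowest: As > Sn > Ca.

As > Sn > Ca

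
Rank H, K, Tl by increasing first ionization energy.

K, Tl, H

H is in period 1, group 1; K is in period 4, group 1; Tl is in period 6, group 13.
Across a period the outer electron is held more tightly (higher IE₁); down a group it sits in a higher shell, more shielded, and comes off more easily.
Neither a single period nor a single group — weigh both effects.
Tl > K: period and group pull opposite ways; the across-period shift dominates (589 vs 419 kJ/mol).
H > Tl: the two effects oppose for this pair; the down-group effect wins (1312 vs 589 kJ/mol).
For reference (kJ/mol): H 1312, K 419, Tl 589.
So from lowest to highest: K < Tl < H.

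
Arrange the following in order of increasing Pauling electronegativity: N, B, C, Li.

Li < B < C < N

Electronegativity increases across a period and decreases down a group, tracking effective nuclear charge and atomic size.
All lie in period 2, so electronegativity increases left to right.
So from lowest to highest: Li < B < C < N.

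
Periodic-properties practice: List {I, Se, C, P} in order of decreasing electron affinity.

I > Se > C > P

C is in period 2, group 14; P is in period 3, group 15; Se is in period 4, group 16; I is in period 5, group 17.
EA tends to increase across a period and decrease down a group, though the pattern is less regular than for IE or radius.
A diagonal step moves right (one effect) and down (the opposite effect) at once.
C > P: the two effects oppose for this pair; the down-group effect wins (122 vs 72 kJ/mol).
Se > C: the two effects oppose for this pair; the across-period effect wins (195 vs 122 kJ/mol).
I > Se: the two effects oppose for this pair; the across-period effect wins (295 vs 195 kJ/mol).
Tabulated electron affinity (kJ/mol): C 122, P 72, Se 195, I 295.
So from highest to lowest: I > Se > C > P.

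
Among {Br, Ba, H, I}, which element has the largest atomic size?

Moving right in a period, electrons are added to the same shell under a stronger nuclear pull, so atoms get smaller; moving down, a new shell is opened and atoms get larger.
These span different periods and groups, so the two trends combine.
Br > H: the two effects oppose for this pair; the down-group effect wins (114 vs 32 pm).
I > Br: I sits below Br in group 17, so the down-group effect alone puts I larger.
Ba > I: both effects reinforce here, so Ba is clearly the larger of the two.
For reference (pm): H 32, Br 114, I 133, Ba 196.
The largest atomic size among these belongs to Ba.

Ba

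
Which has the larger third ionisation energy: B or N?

N

After 2 electrons have been removed, what remains? B²⁺ still has 1 valence electron; N²⁺ still has 3 valence electrons.
All are still removing valence electrons, so compare the +2 ions as you would atoms: IE_3 generally rises across a period (higher Z_eff) and falls down a group (larger shell), subject to the usual subshell exceptions.
Valence configurations: B²⁺ [He]2s¹, N²⁺ [He]2s²2p¹.
Approximate IE_3 values (kJ/mol): B 3660, N 4578.
Overall IE_3 order: B < N.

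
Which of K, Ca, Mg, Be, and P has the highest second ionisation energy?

K

IE_2 is the cost of taking one more electron from the +1 cation: K⁺ is the bare [Ar] core; Ca⁺ still has 1 valence electron; Mg⁺ still has 1 valence electron; Be⁺ still has 1 valence electron; P⁺ still has 4 valence electrons.
Breaking into a closed-shell core is much more expensive than removing a leftover valence electron — K has the largest IE_2 here.
Valence configurations: Ca⁺ [Ar]4s¹, Mg⁺ [Ne]3s¹, Be⁺ [He]2s¹, P⁺ [Ne]3s²3p².
Tabulated IE_2 (kJ/mol): K 3052, Ca 1145, Mg 1451, Be 1757, P 1907.
So the second ionization energies run Ca < Mg < Be < P < K.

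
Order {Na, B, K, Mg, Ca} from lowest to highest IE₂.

The second ionization energy removes an electron from the +1 ion. For each element: Na⁺ is the bare [Ne] core; B⁺ still has 2 valence electrons; K⁺ is the bare [Ar] core; Mg⁺ still has 1 valence electron; Ca⁺ still has 1 valence electron.
Core electrons are held far more tightly than valence electrons, so K and Na top the IE_2 order.
Valence configurations: B⁺ [He]2s², Mg⁺ [Ne]3s¹, Ca⁺ [Ar]4s¹.
Tabulated IE_2 (kJ/mol): Na 4562, B 2427, K 3052, Mg 1451, Ca 1145.
Overall IE_2 order: Ca < Mg < B < K < Na.

Ca < Mg < B < K < Na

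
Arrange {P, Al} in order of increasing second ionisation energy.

The second ionization energy removes an electron from the +1 ion. For each element: P⁺ still has 4 valence electrons; Al⁺ still has 2 valence electrons.
All are still removing valence electrons, so compare the +1 ions as you would atoms: IE_2 generally rises across a period (higher Z_eff) and falls down a group (larger shell), subject to the usual subshell exceptions.
Valence configurations: P⁺ [Ne]3s²3p², Al⁺ [Ne]3s².
Tabulated IE_2 (kJ/mol): P 1907, Al 1817.
Overall IE_2 order: Al < P.

Al < P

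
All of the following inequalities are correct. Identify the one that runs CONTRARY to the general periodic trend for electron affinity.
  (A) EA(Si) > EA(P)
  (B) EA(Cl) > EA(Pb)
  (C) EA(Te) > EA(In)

(A)

The general trend: electron affinity increases across a period and decreases down a group.
(A) Si (period 3, group 14) vs P (period 3, group 15): the stated order contradicts the simple trend.
(B) Cl (period 3, group 17) vs Pb (period 6, group 14): the stated order agrees with the simple trend.
(C) Te (period 5, group 16) vs In (period 5, group 13): the stated order agrees with the simple trend.
The exception is (A): adding an electron to P's half-filled 3p³ is unfavourable, so Si (3p²) has the more exothermic EA.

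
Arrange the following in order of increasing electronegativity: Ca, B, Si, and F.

Ca, Si, B, F

B is in period 2, group 13; F is in period 2, group 17; Si is in period 3, group 14; Ca is in period 4, group 2.
Smaller atoms with higher effective nuclear charge are more electronegative.
Here both period and group differ, so the two effects have to be weighed against each other.
Si > Ca: both effects reinforce here, so Si is clearly the higher of the two.
B > Si: the two effects oppose for this pair; the down-group effect wins (2.04 vs 1.90).
F > B: both are in period 2; the period trend gives F the larger value.
Tabulated electronegativity (Pauling): B 2.04, F 3.98, Si 1.90, Ca 1.00.
So from lowest to highest: Ca < Si < B < F.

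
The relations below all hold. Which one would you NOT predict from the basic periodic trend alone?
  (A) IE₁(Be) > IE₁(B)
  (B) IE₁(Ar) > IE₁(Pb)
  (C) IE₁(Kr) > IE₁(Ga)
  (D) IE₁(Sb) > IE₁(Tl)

The general trend: first ionisation energy increases across a period and decreases down a group.
(A) Be (period 2, group 2) vs B (period 2, group 13): the stated order contradicts the simple trend.
(B) Ar (period 3, group 18) vs Pb (period 6, group 14): the stated order agrees with the simple trend.
(C) Kr (period 4, group 18) vs Ga (period 4, group 13): the stated order agrees with the simple trend.
(D) Sb (period 5, group 15) vs Tl (period 6, group 13): the stated order agrees with the simple trend.
The exception is (A): removing B's lone 2p electron is easier than breaking Be's filled 2s².

(A)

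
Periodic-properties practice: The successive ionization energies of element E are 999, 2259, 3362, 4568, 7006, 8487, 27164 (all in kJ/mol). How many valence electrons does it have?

Look for the largest jump between consecutive ionization energies: IE7/IE6 ≈ 3.2, far larger than any earlier ratio.
That jump marks the point where a core electron is being removed. So the atom has 6 valence electrons.

6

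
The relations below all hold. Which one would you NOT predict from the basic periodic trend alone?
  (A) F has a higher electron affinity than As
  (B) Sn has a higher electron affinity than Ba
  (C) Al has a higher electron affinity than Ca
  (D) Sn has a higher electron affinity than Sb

The general trend: electron affinity increases across a period and decreases down a group.
(A) F (period 2, group 17) vs As (period 4, group 15): the stated order agrees with the simple trend.
(B) Sn (period 5, group 14) vs Ba (period 6, group 2): the stated order agrees with the simple trend.
(C) Al (period 3, group 13) vs Ca (period 4, group 2): the stated order agrees with the simple trend.
(D) Sn (period 5, group 14) vs Sb (period 5, group 15): the stated order contradicts the simple trend.
The exception is (D): adding an electron to Sb's half-filled 5p³ is unfavourable, so Sn has the more exothermic EA.

(D)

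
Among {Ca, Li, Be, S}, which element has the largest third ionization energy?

IE_3 is the cost of taking one more electron from the +2 cation: Ca²⁺ is the bare [Ar] core; Li²⁺ is already 1 electron into the core; Be²⁺ is the bare [He] core; S²⁺ still has 4 valence electrons.
Breaking into a closed-shell core is much more expensive than removing a leftover valence electron — Ca, Li and Be have the largest IE_3 here.
Tabulated IE_3 (kJ/mol): Ca 4912, Li 11815, Be 14849, S 3357.
Overall IE_3 order: S < Ca < Li < Be.

Be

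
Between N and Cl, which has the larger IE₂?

N

Consider each +1 ion: N⁺ still has 4 valence electrons; Cl⁺ still has 6 valence electrons.
All are still removing valence electrons, so compare the +1 ions as you would atoms: IE_2 generally rises across a period (higher Z_eff) and falls down a group (larger shell), subject to the usual subshell exceptions.
Valence configurations: N⁺ [He]2s²2p², Cl⁺ [Ne]3s²3p⁴.
The numbers (kJ/mol): N 2856, Cl 2298.
So the second ionization energies run Cl < N.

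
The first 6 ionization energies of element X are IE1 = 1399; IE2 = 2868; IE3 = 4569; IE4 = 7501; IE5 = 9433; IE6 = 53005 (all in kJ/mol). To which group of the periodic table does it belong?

Group 15

Look for the largest jump between consecutive ionization energies: IE6/IE5 ≈ 5.6, far larger than any earlier ratio.
That jump marks the point where a core electron is being removed. So the atom has 5 valence electrons.
A main-group element with 5 valence electrons is in group 15.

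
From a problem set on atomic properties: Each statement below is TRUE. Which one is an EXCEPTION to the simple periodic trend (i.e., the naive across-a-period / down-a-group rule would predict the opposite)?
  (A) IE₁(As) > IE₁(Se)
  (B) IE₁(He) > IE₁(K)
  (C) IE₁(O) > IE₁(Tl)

(A)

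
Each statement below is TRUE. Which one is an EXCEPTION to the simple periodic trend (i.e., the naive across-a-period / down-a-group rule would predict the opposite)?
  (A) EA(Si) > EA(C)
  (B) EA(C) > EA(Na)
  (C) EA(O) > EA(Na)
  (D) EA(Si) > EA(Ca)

(A)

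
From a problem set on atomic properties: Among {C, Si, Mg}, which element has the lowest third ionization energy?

IE_3 is the cost of taking one more electron from the +2 cation: C²⁺ still has 2 valence electrons; Si²⁺ still has 2 valence electrons; Mg²⁺ is the bare [Ne] core.
Breaking into a closed-shell core is much more expensive than removing a leftover valence electron — Mg has the largest IE_3 here.
Valence configurations: C²⁺ [He]2s², Si²⁺ [Ne]3s².
The numbers (kJ/mol): C 4620, Si 3232, Mg 7733.
Hence IE_3: Si < C < Mg.

Si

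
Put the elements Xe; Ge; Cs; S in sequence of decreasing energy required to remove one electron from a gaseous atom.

Xe > S > Ge > Cs

S is in period 3, group 16; Ge is in period 4, group 14; Xe is in period 5, group 18; Cs is in period 6, group 1.
Removing the outermost electron gets harder across a period and easier down a group.
Neither a single period nor a single group — weigh both effects.
Ge > Cs: both effects reinforce here, so Ge is clearly the higher of the two.
S > Ge: relative to Ge, both the across-period and down-group shifts push S's first ionization energy up.
Xe > S: period and group pull opposite ways; the across-period shift dominates (1170 vs 1000 kJ/mol).
For reference (kJ/mol): S 1000, Ge 762, Xe 1170, Cs 376.
So from highest to lowest: Xe > S > Ge > Cs.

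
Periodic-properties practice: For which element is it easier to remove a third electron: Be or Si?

Si

The third ionization energy removes an electron from the +2 ion. For each element: Be²⁺ is the bare [He] core; Si²⁺ still has 2 valence electrons.
Pulling an electron out of a noble-gas core costs far more than removing a remaining valence electron, so Be sits at the high end of IE_3.
Tabulated IE_3 (kJ/mol): Be 14849, Si 3232.
Overall IE_3 order: Si < Be.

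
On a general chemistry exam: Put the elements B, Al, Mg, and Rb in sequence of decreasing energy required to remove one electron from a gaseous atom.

B > Mg > Al > Rb

B is in period 2, group 13; Mg is in period 3, group 2; Al is in period 3, group 13; Rb is in period 5, group 1.
Removing the outermost electron gets harder across a period and easier down a group.
Neither a single period nor a single group — weigh both effects.
Al > Rb: both effects reinforce here, so Al is clearly the higher of the two.
Mg > Al: this pair runs against the simple trend — see the exception note.
B > Mg: both effects reinforce here, so B is clearly the higher of the two.
Note the exception: Mg has a higher first ionization energy than Al, contrary to the simple trend — Al's single 3p electron is easier to remove than one from Mg's filled 3s².
Tabulated first ionization energy (kJ/mol): B 801, Mg 738, Al 578, Rb 403.
So from highest to lowest: B > Mg > Al > Rb.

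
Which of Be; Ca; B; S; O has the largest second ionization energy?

O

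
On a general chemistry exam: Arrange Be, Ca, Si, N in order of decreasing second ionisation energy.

After 1 electron has been removed, what remains? Be⁺ still has 1 valence electron; Ca⁺ still has 1 valence electron; Si⁺ still has 3 valence electrons; N⁺ still has 4 valence electrons.
All are still removing valence electrons, so compare the +1 ions as you would atoms: IE_2 generally rises across a period (higher Z_eff) and falls down a group (larger shell), subject to the usual subshell exceptions.
Valence configurations: Be⁺ [He]2s¹, Ca⁺ [Ar]4s¹, Si⁺ [Ne]3s²3p¹, N⁺ [He]2s²2p².
Approximate IE_2 values (kJ/mol): Be 1757, Ca 1145, Si 1577, N 2856.
Putting it together, IE_2: Ca < Si < Be < N.

N > Be > Si > Ca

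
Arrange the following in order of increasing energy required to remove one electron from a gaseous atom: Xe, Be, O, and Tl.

Removing the outermost electron gets harder across a period and easier down a group.
These span different periods and groups, so the two trends combine.
Be > Tl: period and group pull opposite ways; the down-group shift dominates (900 vs 589 kJ/mol).
Xe > Be: the two effects oppose for this pair; the across-period effect wins (1170 vs 900 kJ/mol).
O > Xe: the two effects oppose for this pair; the down-group effect wins (1314 vs 1170 kJ/mol).
For reference (kJ/mol): Be 900, O 1314, Xe 1170, Tl 589.
So from lowest to highest: Tl < Be < Xe < O.

Tl < Be < Xe < O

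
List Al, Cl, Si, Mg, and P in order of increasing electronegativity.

EN rises left→right (higher Z_eff, smaller atoms) and falls top→bottom (larger, more shielded atoms).
All lie in period 3, so electronegativity increases left to right.
So from lowest to highest: Mg < Al < Si < P < Cl.

Mg < Al < Si < P < Cl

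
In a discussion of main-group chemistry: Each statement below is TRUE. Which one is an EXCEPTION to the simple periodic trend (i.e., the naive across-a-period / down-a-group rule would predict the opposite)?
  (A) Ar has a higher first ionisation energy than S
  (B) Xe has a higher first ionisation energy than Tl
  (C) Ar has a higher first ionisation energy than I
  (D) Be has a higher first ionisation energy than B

(D)

The general trend: first ionisation energy increases across a period and decreases down a group.
(A) Ar (period 3, group 18) vs S (period 3, group 16): the stated order agrees with the simple trend.
(B) Xe (period 5, group 18) vs Tl (period 6, group 13): the stated order agrees with the simple trend.
(C) Ar (period 3, group 18) vs I (period 5, group 17): the stated order agrees with the simple trend.
(D) Be (period 2, group 2) vs B (period 2, group 13): the stated order contradicts the simple trend.
The exception is (D): removing B's lone 2p electron is easier than breaking Be's filled 2s².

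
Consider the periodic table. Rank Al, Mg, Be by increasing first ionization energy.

Al < Mg < Be

Be is in period 2, group 2; Mg is in period 3, group 2; Al is in period 3, group 13.
Removing the outermost electron gets harder across a period and easier down a group.
Neither a single period nor a single group — weigh both effects.
Mg > Al: this pair runs against the simple trend — see the exception note.
Be > Mg: they share group 2; the group trend gives Be the larger value.
Note the exception: Mg has a higher first ionization energy than Al, contrary to the simple trend — Al's single 3p electron is easier to remove than one from Mg's filled 3s².
Tabulated first ionization energy (kJ/mol): Be 900, Mg 738, Al 578.
So from lowest to highest: Al < Mg < Be.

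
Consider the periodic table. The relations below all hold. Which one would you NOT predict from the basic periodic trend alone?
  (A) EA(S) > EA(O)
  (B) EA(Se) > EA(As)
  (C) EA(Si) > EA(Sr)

(A)

The general trend: electron affinity increases across a period and decreases down a group.
(A) S (period 3, group 16) vs O (period 2, group 16): the stated order contradicts the simple trend.
(B) Se (period 4, group 16) vs As (period 4, group 15): the stated order agrees with the simple trend.
(C) Si (period 3, group 14) vs Sr (period 5, group 2): the stated order agrees with the simple trend.
The exception is (A): the compact 2p subshell of O repels the added electron more than S's larger 3p does.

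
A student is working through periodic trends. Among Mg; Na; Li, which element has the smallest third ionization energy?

Na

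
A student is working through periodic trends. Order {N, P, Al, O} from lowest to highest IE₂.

Al < P < N < O

Consider each +1 ion: N⁺ still has 4 valence electrons; P⁺ still has 4 valence electrons; Al⁺ still has 2 valence electrons; O⁺ still has 5 valence electrons.
All are still removing valence electrons, so compare the +1 ions as you would atoms: IE_2 generally rises across a period (higher Z_eff) and falls down a group (larger shell), subject to the usual subshell exceptions.
Valence configurations: N⁺ [He]2s²2p², P⁺ [Ne]3s²3p², Al⁺ [Ne]3s², O⁺ [He]2s²2p³.
Approximate IE_2 values (kJ/mol): N 2856, P 1907, Al 1817, O 3388.
Putting it together, IE_2: Al < P < N < O.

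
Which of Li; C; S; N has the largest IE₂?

Li

IE_2 is the cost of taking one more electron from the +1 cation: Li⁺ is the bare [He] core; C⁺ still has 3 valence electrons; S⁺ still has 5 valence electrons; N⁺ still has 4 valence electrons.
Breaking into a closed-shell core is much more expensive than removing a leftover valence electron — Li has the largest IE_2 here.
Valence configurations: C⁺ [He]2s²2p¹, S⁺ [Ne]3s²3p³, N⁺ [He]2s²2p².
Tabulated IE_2 (kJ/mol): Li 7298, C 2353, S 2252, N 2856.
Putting it together, IE_2: S < C < N < Li.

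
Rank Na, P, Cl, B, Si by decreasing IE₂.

IE_2 is the cost of taking one more electron from the +1 cation: Na⁺ is the bare [Ne] core; P⁺ still has 4 valence electrons; Cl⁺ still has 6 valence electrons; B⁺ still has 2 valence electrons; Si⁺ still has 3 valence electrons.
Core electrons are held far more tightly than valence electrons, so Na tops the IE_2 order.
Valence configurations: P⁺ [Ne]3s²3p², Cl⁺ [Ne]3s²3p⁴, B⁺ [He]2s², Si⁺ [Ne]3s²3p¹.
The numbers (kJ/mol): Na 4562, P 1907, Cl 2298, B 2427, Si 1577.
Overall IE_2 order: Si < P < Cl < B < Na.

Na > B > Cl > P > Si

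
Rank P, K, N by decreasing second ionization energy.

K > N > P

After 1 electron has been removed, what remains? P⁺ still has 4 valence electrons; K⁺ is the bare [Ar] core; N⁺ still has 4 valence electrons.
Pulling an electron out of a noble-gas core costs far more than removing a remaining valence electron, so K sits at the high end of IE_2.
Valence configurations: P⁺ [Ne]3s²3p², N⁺ [He]2s²2p².
The numbers (kJ/mol): P 1907, K 3052, N 2856.
Overall IE_2 order: P < N < K.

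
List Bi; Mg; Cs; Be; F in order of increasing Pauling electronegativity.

Cs < Mg < Be < Bi < F

Be is in period 2, group 2; F is in period 2, group 17; Mg is in period 3, group 2; Cs is in period 6, group 1; Bi is in period 6, group 15.
Smaller atoms with higher effective nuclear charge are more electronegative.
Neither a single period nor a single group — weigh both effects.
Mg > Cs: both effects reinforce here, so Mg is clearly the higher of the two.
Be > Mg: they share group 2; the group trend gives Be the larger value.
Bi > Be: period and group pull opposite ways; the across-period shift dominates (2.02 vs 1.57).
F > Bi: both effects reinforce here, so F is clearly the higher of the two.
Tabulated electronegativity (Pauling): Be 1.57, F 3.98, Mg 1.31, Cs 0.79, Bi 2.02.
So from lowest to highest: Cs < Mg < Be < Bi < F.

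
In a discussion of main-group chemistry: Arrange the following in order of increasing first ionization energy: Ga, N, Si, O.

First ionization energy rises across a period (greater Z_eff holds electrons more tightly) and falls down a group (valence electrons are farther from the nucleus).
These span different periods and groups, so the two trends combine.
Si > Ga: relative to Ga, both the across-period and down-group shifts push Si's first ionization energy up.
O > Si: both effects reinforce here, so O is clearly the higher of the two.
N > O: this pair runs against the simple trend — see the exception note.
Note the exception: N has a higher first ionization energy than O, contrary to the simple trend — pairing an electron in O's 2p⁴ costs repulsion energy, so O ionizes more easily than half-filled N (2p³).
Tabulated first ionization energy (kJ/mol): N 1402, O 1314, Si 786, Ga 579.
So from lowest to highest: Ga < Si < O < N.

Ga, Si, O, N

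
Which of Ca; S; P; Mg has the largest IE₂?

S

IE_2 is the cost of taking one more electron from the +1 cation: Ca⁺ still has 1 valence electron; S⁺ still has 5 valence electrons; P⁺ still has 4 valence electrons; Mg⁺ still has 1 valence electron.
All are still removing valence electrons, so compare the +1 ions as you would atoms: IE_2 generally rises across a period (higher Z_eff) and falls down a group (larger shell), subject to the usual subshell exceptions.
Valence configurations: Ca⁺ [Ar]4s¹, S⁺ [Ne]3s²3p³, P⁺ [Ne]3s²3p², Mg⁺ [Ne]3s¹.
The numbers (kJ/mol): Ca 1145, S 2252, P 1907, Mg 1451.
Putting it together, IE_2: Ca < Mg < P < S.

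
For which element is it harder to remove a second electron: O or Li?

Li

The second ionization energy removes an electron from the +1 ion. For each element: O⁺ still has 5 valence electrons; Li⁺ is the bare [He] core.
Pulling an electron out of a noble-gas core costs far more than removing a remaining valence electron, so Li sits at the high end of IE_2.
Tabulated IE_2 (kJ/mol): O 3388, Li 7298.
Hence IE_2: O < Li.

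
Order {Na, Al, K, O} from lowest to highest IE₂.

Al < K < O < Na

Consider each +1 ion: Na⁺ is the bare [Ne] core; Al⁺ still has 2 valence electrons; K⁺ is the bare [Ar] core; O⁺ still has 5 valence electrons.
Usually core removal costs more than valence removal, but here the competition is close: a tightly held n=2 valence electron can cost more to remove than an n=3 core electron, so the actual values have to decide it.
Valence configurations: Al⁺ [Ne]3s², O⁺ [He]2s²2p³.
Tabulated IE_2 (kJ/mol): Na 4562, Al 1817, K 3052, O 3388.
Hence IE_2: Al < K < O < Na.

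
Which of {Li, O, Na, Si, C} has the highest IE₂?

Li

IE_2 is the cost of taking one more electron from the +1 cation: Li⁺ is the bare [He] core; O⁺ still has 5 valence electrons; Na⁺ is the bare [Ne] core; Si⁺ still has 3 valence electrons; C⁺ still has 3 valence electrons.
Core electrons are held far more tightly than valence electrons, so Na and Li top the IE_2 order.
Valence configurations: O⁺ [He]2s²2p³, Si⁺ [Ne]3s²3p¹, C⁺ [He]2s²2p¹.
The numbers (kJ/mol): Li 7298, O 3388, Na 4562, Si 1577, C 2353.
Hence IE_2: Si < C < O < Na < Li.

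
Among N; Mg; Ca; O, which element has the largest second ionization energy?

The second ionization energy removes an electron from the +1 ion. For each element: N⁺ still has 4 valence electrons; Mg⁺ still has 1 valence electron; Ca⁺ still has 1 valence electron; O⁺ still has 5 valence electrons.
All are still removing valence electrons, so compare the +1 ions as you would atoms: IE_2 generally rises across a period (higher Z_eff) and falls down a group (larger shell), subject to the usual subshell exceptions.
Valence configurations: N⁺ [He]2s²2p², Mg⁺ [Ne]3s¹, Ca⁺ [Ar]4s¹, O⁺ [He]2s²2p³.
Tabulated IE_2 (kJ/mol): N 2856, Mg 1451, Ca 1145, O 3388.
Putting it together, IE_2: Ca < Mg < N < O.

O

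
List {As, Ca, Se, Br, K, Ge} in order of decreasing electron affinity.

K is in period 4, group 1; Ca is in period 4, group 2; Ge is in period 4, group 14; As is in period 4, group 15; Se is in period 4, group 16; Br is in period 4, group 17.
Atoms with high Z_eff and room in the valence shell (especially the halogens) have the most exothermic electron affinities.
All lie in period 4; the across-period trend (electron affinity increases left to right) applies, with the exception below.
Note the exception: K has a higher electron affinity than Ca, contrary to the simple trend — adding an electron to Ca (ns²) has to open a new, higher-energy np subshell, which is unfavourable.
Note the exception: Ge has a higher electron affinity than As, contrary to the simple trend — adding an electron to As's half-filled 4p³ is unfavourable, so Ge (4p²) has the more exothermic EA.
Approximate values (kJ/mol): K 48, Ca 2, Ge 119, As 78, Se 195, Br 325.
So from highest to lowest: Br > Se > Ge > As > K > Ca.

Br > Se > Ge > As > K > Ca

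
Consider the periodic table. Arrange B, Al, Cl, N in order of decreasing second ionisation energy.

N, B, Cl, Al

The second ionization energy removes an electron from the +1 ion. For each element: B⁺ still has 2 valence electrons; Al⁺ still has 2 valence electrons; Cl⁺ still has 6 valence electrons; N⁺ still has 4 valence electrons.
All are still removing valence electrons, so compare the +1 ions as you would atoms: IE_2 generally rises across a period (higher Z_eff) and falls down a group (larger shell), subject to the usual subshell exceptions.
Valence configurations: B⁺ [He]2s², Al⁺ [Ne]3s², Cl⁺ [Ne]3s²3p⁴, N⁺ [He]2s²2p².
Approximate IE_2 values (kJ/mol): B 2427, Al 1817, Cl 2298, N 2856.
So the second ionization energies run Al < Cl < B < N.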